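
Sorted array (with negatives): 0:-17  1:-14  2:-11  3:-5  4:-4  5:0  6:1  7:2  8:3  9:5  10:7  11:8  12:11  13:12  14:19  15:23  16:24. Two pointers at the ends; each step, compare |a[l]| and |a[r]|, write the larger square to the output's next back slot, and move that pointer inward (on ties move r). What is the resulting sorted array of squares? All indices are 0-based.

[0, 1, 4, 9, 16, 25, 25, 49, 64, 121, 121, 144, 196, 289, 361, 529, 576]

[0,16] |-17|<=|24| out[16]=576 → r--
[0,15] |-17|<=|23| out[15]=529 → r--
[0,14] |-17|<=|19| out[14]=361 → r--
[0,13] |-17|>|12| out[13]=289 → l++
[1,13] |-14|>|12| out[12]=196 → l++
[2,13] |-11|<=|12| out[11]=144 → r--
[2,12] |-11|<=|11| out[10]=121 → r--
[2,11] |-11|>|8| out[9]=121 → l++
[3,11] |-5|<=|8| out[8]=64 → r--
[3,10] |-5|<=|7| out[7]=49 → r--
[3,9] |-5|<=|5| out[6]=25 → r--
[3,8] |-5|>|3| out[5]=25 → l++
[4,8] |-4|>|3| out[4]=16 → l++
[5,8] |0|<=|3| out[3]=9 → r--
[5,7] |0|<=|2| out[2]=4 → r--
[5,6] |0|<=|1| out[1]=1 → r--
[5,5] |0|<=|0| out[0]=0 → r--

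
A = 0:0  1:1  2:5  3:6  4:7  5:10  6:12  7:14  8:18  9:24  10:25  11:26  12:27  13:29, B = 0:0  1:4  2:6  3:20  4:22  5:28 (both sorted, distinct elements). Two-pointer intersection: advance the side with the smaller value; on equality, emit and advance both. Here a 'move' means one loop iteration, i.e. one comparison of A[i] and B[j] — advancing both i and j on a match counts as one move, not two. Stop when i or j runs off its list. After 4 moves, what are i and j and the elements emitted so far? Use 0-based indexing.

i=0 j=0: 0==0 emit, i++,j++
i=1 j=1: 1<4, i++
i=2 j=1: 5>4, j++
i=2 j=2: 5<6, i++

i=3, j=2, emitted=[0]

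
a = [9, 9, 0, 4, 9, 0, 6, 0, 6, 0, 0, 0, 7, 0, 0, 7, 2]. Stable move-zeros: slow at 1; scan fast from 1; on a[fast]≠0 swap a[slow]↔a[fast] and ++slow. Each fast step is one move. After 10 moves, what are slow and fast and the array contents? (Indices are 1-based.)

slow=1 fast=1: a[fast]=9≠0 swap→a[1]=9, slow++,fast++
slow=2 fast=2: a[fast]=9≠0 swap→a[2]=9, slow++,fast++
slow=3 fast=3: a[fast]=0, fast++
slow=3 fast=4: a[fast]=4≠0 swap→a[3]=4, slow++,fast++
slow=4 fast=5: a[fast]=9≠0 swap→a[4]=9, slow++,fast++
slow=5 fast=6: a[fast]=0, fast++
slow=5 fast=7: a[fast]=6≠0 swap→a[5]=6, slow++,fast++
slow=6 fast=8: a[fast]=0, fast++
slow=6 fast=9: a[fast]=6≠0 swap→a[6]=6, slow++,fast++
slow=7 fast=10: a[fast]=0, fast++

slow=7, fast=11, a=[9, 9, 4, 9, 6, 6, 0, 0, 0, 0, 0, 0, 7, 0, 0, 7, 2]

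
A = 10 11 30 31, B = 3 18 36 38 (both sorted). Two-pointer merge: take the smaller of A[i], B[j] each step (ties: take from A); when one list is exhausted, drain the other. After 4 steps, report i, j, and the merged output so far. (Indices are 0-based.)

[i=0,j=0] A[i]=10>B[j]=3 take 3 → j++
[i=0,j=1] A[i]=10<=B[j]=18 take 10 → i++
[i=1,j=1] A[i]=11<=B[j]=18 take 11 → i++
[i=2,j=1] A[i]=30>B[j]=18 take 18 → j++

i=2, j=2, merged so far=[3, 10, 11, 18]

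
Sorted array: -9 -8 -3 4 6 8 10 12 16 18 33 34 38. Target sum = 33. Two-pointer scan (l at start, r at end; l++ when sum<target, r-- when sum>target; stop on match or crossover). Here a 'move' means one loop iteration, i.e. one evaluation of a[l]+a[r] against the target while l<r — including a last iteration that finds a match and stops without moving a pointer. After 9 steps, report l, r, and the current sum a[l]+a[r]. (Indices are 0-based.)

l=6, r=9, sum=28

l=0 r=12: -9+38=29 <33, l++
l=1 r=12: -8+38=30 <33, l++
l=2 r=12: -3+38=35 >33, r--
l=2 r=11: -3+34=31 <33, l++
l=3 r=11: 4+34=38 >33, r--
l=3 r=10: 4+33=37 >33, r--
l=3 r=9: 4+18=22 <33, l++
l=4 r=9: 6+18=24 <33, l++
l=5 r=9: 8+18=26 <33, l++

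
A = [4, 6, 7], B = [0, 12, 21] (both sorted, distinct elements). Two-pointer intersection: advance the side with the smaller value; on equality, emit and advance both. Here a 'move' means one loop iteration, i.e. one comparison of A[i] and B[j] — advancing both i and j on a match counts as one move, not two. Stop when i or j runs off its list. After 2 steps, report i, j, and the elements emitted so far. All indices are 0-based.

i=1, j=1, emitted=[]

i=0 j=0: 4>0, j++
i=0 j=1: 4<12, i++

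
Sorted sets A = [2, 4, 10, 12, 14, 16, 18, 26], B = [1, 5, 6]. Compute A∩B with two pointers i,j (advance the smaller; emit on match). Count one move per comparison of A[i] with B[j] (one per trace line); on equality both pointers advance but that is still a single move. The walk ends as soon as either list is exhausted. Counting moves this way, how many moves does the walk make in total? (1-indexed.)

5 moves

[i=1,j=1] 2>1 → j++
[i=1,j=2] 2<5 → i++
[i=2,j=2] 4<5 → i++
[i=3,j=2] 10>5 → j++
[i=3,j=3] 10>6 → j++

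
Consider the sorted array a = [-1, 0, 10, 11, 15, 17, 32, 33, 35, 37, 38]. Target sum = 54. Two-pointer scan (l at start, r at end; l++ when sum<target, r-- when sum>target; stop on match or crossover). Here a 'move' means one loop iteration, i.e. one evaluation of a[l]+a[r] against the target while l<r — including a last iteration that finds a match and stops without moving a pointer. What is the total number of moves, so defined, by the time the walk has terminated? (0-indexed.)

7 moves

l=0 r=10: -1+38=37 <54, l++
l=1 r=10: 0+38=38 <54, l++
l=2 r=10: 10+38=48 <54, l++
l=3 r=10: 11+38=49 <54, l++
l=4 r=10: 15+38=53 <54, l++
l=5 r=10: 17+38=55 >54, r--
l=5 r=9: 17+37=54, found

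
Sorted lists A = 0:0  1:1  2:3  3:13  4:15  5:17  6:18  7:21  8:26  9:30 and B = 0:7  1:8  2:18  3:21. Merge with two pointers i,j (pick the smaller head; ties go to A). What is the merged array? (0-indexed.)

[0, 1, 3, 7, 8, 13, 15, 17, 18, 18, 21, 21, 26, 30]

i=0 j=0: A[i]=0<=B[j]=7 take 0, i++
i=1 j=0: A[i]=1<=B[j]=7 take 1, i++
i=2 j=0: A[i]=3<=B[j]=7 take 3, i++
i=3 j=0: A[i]=13>B[j]=7 take 7, j++
i=3 j=1: A[i]=13>B[j]=8 take 8, j++
i=3 j=2: A[i]=13<=B[j]=18 take 13, i++
i=4 j=2: A[i]=15<=B[j]=18 take 15, i++
i=5 j=2: A[i]=17<=B[j]=18 take 17, i++
i=6 j=2: A[i]=18<=B[j]=18 take 18, i++
i=7 j=2: A[i]=21>B[j]=18 take 18, j++
i=7 j=3: A[i]=21<=B[j]=21 take 21, i++
i=8 j=3: A[i]=26>B[j]=21 take 21, j++
i=8 j=4: B done, take A[i]=26, i++
i=9 j=4: B done, take A[i]=30, i++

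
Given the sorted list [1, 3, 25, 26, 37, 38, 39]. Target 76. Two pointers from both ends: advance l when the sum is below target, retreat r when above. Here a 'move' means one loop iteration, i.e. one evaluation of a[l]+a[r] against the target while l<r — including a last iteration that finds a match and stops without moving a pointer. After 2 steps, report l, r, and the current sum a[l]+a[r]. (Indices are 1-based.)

l=3, r=7, sum=64

l=1 r=7: 1+39=40 <76, l++
l=2 r=7: 3+39=42 <76, l++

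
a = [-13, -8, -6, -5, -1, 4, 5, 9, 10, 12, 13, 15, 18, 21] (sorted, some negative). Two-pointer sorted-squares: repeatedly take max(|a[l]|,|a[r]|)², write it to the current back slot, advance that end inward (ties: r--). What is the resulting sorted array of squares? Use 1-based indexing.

[1, 16, 25, 25, 36, 64, 81, 100, 144, 169, 169, 225, 324, 441]

[1,14] |-13|<=|21| out[14]=441 → r--
[1,13] |-13|<=|18| out[13]=324 → r--
[1,12] |-13|<=|15| out[12]=225 → r--
[1,11] |-13|<=|13| out[11]=169 → r--
[1,10] |-13|>|12| out[10]=169 → l++
[2,10] |-8|<=|12| out[9]=144 → r--
[2,9] |-8|<=|10| out[8]=100 → r--
[2,8] |-8|<=|9| out[7]=81 → r--
[2,7] |-8|>|5| out[6]=64 → l++
[3,7] |-6|>|5| out[5]=36 → l++
[4,7] |-5|<=|5| out[4]=25 → r--
[4,6] |-5|>|4| out[3]=25 → l++
[5,6] |-1|<=|4| out[2]=16 → r--
[5,5] |-1|<=|-1| out[1]=1 → r--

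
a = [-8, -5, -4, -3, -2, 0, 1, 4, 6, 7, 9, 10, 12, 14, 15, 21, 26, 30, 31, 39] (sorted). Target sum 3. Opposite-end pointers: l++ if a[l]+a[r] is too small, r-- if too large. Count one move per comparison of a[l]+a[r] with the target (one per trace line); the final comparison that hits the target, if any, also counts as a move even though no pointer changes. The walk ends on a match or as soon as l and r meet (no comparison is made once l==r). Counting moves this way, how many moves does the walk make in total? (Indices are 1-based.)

13 moves

l=1 r=20: -8+39=31 >3, r--
l=1 r=19: -8+31=23 >3, r--
l=1 r=18: -8+30=22 >3, r--
l=1 r=17: -8+26=18 >3, r--
l=1 r=16: -8+21=13 >3, r--
l=1 r=15: -8+15=7 >3, r--
l=1 r=14: -8+14=6 >3, r--
l=1 r=13: -8+12=4 >3, r--
l=1 r=12: -8+10=2 <3, l++
l=2 r=12: -5+10=5 >3, r--
l=2 r=11: -5+9=4 >3, r--
l=2 r=10: -5+7=2 <3, l++
l=3 r=10: -4+7=3, found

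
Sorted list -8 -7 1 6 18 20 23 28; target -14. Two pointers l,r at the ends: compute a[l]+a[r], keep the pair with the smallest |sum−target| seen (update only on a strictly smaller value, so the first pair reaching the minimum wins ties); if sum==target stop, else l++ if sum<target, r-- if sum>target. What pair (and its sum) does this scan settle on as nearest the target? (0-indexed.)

l=0 r=7: -8+28=20 d=34 *, r--
l=0 r=6: -8+23=15 d=29 *, r--
l=0 r=5: -8+20=12 d=26 *, r--
l=0 r=4: -8+18=10 d=24 *, r--
l=0 r=3: -8+6=-2 d=12 *, r--
l=0 r=2: -8+1=-7 d=7 *, r--
l=0 r=1: -8+-7=-15 d=1 *, l++

pair (-8, -7) with sum -15 (|Δ|=1)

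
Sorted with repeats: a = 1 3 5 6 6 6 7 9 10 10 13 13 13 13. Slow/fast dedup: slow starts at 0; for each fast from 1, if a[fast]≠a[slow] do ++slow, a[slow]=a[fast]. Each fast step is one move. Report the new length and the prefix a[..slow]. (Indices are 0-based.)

length 8; prefix = [1, 3, 5, 6, 7, 9, 10, 13]

slow=0 fast=1: a[fast]=3≠a[slow]=1 write a[1]=3, slow++,fast++
slow=1 fast=2: a[fast]=5≠a[slow]=3 write a[2]=5, slow++,fast++
slow=2 fast=3: a[fast]=6≠a[slow]=5 write a[3]=6, slow++,fast++
slow=3 fast=4: a[fast]=6=a[slow] dup, fast++
slow=3 fast=5: a[fast]=6=a[slow] dup, fast++
slow=3 fast=6: a[fast]=7≠a[slow]=6 write a[4]=7, slow++,fast++
slow=4 fast=7: a[fast]=9≠a[slow]=7 write a[5]=9, slow++,fast++
slow=5 fast=8: a[fast]=10≠a[slow]=9 write a[6]=10, slow++,fast++
slow=6 fast=9: a[fast]=10=a[slow] dup, fast++
slow=6 fast=10: a[fast]=13≠a[slow]=10 write a[7]=13, slow++,fast++
slow=7 fast=11: a[fast]=13=a[slow] dup, fast++
slow=7 fast=12: a[fast]=13=a[slow] dup, fast++
slow=7 fast=13: a[fast]=13=a[slow] dup, fast++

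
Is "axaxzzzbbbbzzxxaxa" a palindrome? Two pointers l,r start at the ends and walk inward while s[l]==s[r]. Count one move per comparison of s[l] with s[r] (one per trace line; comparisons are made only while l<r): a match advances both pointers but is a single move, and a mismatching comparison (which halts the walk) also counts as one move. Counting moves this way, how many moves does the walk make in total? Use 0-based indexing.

5 moves

l=0 r=17: 'a'=='a', l++,r--
l=1 r=16: 'x'=='x', l++,r--
l=2 r=15: 'a'=='a', l++,r--
l=3 r=14: 'x'=='x', l++,r--
l=4 r=13: 'z'!='x', stop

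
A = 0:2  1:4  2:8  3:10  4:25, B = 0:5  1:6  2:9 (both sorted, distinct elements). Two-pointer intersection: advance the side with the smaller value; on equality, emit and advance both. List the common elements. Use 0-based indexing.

intersection = []

[i=0,j=0] 2<5 → i++
[i=1,j=0] 4<5 → i++
[i=2,j=0] 8>5 → j++
[i=2,j=1] 8>6 → j++
[i=2,j=2] 8<9 → i++
[i=3,j=2] 10>9 → j++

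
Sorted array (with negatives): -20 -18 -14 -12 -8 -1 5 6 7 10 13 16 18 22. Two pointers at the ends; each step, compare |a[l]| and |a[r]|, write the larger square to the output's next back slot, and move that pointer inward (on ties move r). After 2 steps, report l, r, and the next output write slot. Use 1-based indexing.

[1,14] |-20|<=|22| out[14]=484 → r--
[1,13] |-20|>|18| out[13]=400 → l++

l=2, r=13, next write slot=12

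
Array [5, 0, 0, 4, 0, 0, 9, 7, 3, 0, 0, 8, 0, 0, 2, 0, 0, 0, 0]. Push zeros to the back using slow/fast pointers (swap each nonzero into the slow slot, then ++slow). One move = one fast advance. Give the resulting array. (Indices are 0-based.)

[5, 4, 9, 7, 3, 8, 2, 0, 0, 0, 0, 0, 0, 0, 0, 0, 0, 0, 0]

(s=0,f=0) a[fast]=5≠0 swap→a[0]=5 → slow++,fast++
(s=1,f=1) a[fast]=0 → fast++
(s=1,f=2) a[fast]=0 → fast++
(s=1,f=3) a[fast]=4≠0 swap→a[1]=4 → slow++,fast++
(s=2,f=4) a[fast]=0 → fast++
(s=2,f=5) a[fast]=0 → fast++
(s=2,f=6) a[fast]=9≠0 swap→a[2]=9 → slow++,fast++
(s=3,f=7) a[fast]=7≠0 swap→a[3]=7 → slow++,fast++
(s=4,f=8) a[fast]=3≠0 swap→a[4]=3 → slow++,fast++
(s=5,f=9) a[fast]=0 → fast++
(s=5,f=10) a[fast]=0 → fast++
(s=5,f=11) a[fast]=8≠0 swap→a[5]=8 → slow++,fast++
(s=6,f=12) a[fast]=0 → fast++
(s=6,f=13) a[fast]=0 → fast++
(s=6,f=14) a[fast]=2≠0 swap→a[6]=2 → slow++,fast++
(s=7,f=15) a[fast]=0 → fast++
(s=7,f=16) a[fast]=0 → fast++
(s=7,f=17) a[fast]=0 → fast++
(s=7,f=18) a[fast]=0 → fast++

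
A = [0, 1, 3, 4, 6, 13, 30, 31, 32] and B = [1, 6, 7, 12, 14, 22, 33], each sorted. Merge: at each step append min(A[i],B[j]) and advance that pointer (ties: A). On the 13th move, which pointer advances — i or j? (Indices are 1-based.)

[i=1,j=1] A[i]=0<=B[j]=1 take 0 → i++
[i=2,j=1] A[i]=1<=B[j]=1 take 1 → i++
[i=3,j=1] A[i]=3>B[j]=1 take 1 → j++
[i=3,j=2] A[i]=3<=B[j]=6 take 3 → i++
[i=4,j=2] A[i]=4<=B[j]=6 take 4 → i++
[i=5,j=2] A[i]=6<=B[j]=6 take 6 → i++
[i=6,j=2] A[i]=13>B[j]=6 take 6 → j++
[i=6,j=3] A[i]=13>B[j]=7 take 7 → j++
[i=6,j=4] A[i]=13>B[j]=12 take 12 → j++
[i=6,j=5] A[i]=13<=B[j]=14 take 13 → i++
[i=7,j=5] A[i]=30>B[j]=14 take 14 → j++
[i=7,j=6] A[i]=30>B[j]=22 take 22 → j++
[i=7,j=7] A[i]=30<=B[j]=33 take 30 → i++

i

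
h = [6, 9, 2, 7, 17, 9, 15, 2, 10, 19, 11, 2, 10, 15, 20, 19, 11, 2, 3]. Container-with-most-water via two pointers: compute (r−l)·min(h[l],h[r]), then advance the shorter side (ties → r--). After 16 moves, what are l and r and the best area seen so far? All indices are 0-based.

l=12, r=14, best area=187

[0,18] min(6,3)*18=54 best=54 * → r--
[0,17] min(6,2)*17=34 best=54 → r--
[0,16] min(6,11)*16=96 best=96 * → l++
[1,16] min(9,11)*15=135 best=135 * → l++
[2,16] min(2,11)*14=28 best=135 → l++
[3,16] min(7,11)*13=91 best=135 → l++
[4,16] min(17,11)*12=132 best=135 → r--
[4,15] min(17,19)*11=187 best=187 * → l++
[5,15] min(9,19)*10=90 best=187 → l++
[6,15] min(15,19)*9=135 best=187 → l++
[7,15] min(2,19)*8=16 best=187 → l++
[8,15] min(10,19)*7=70 best=187 → l++
[9,15] min(19,19)*6=114 best=187 → r--
[9,14] min(19,20)*5=95 best=187 → l++
[10,14] min(11,20)*4=44 best=187 → l++
[11,14] min(2,20)*3=6 best=187 → l++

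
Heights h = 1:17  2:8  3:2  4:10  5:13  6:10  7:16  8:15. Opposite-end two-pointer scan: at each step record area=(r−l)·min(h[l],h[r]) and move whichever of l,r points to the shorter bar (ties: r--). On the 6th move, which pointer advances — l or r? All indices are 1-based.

[1,8] min(17,15)*7=105 best=105 * → r--
[1,7] min(17,16)*6=96 best=105 → r--
[1,6] min(17,10)*5=50 best=105 → r--
[1,5] min(17,13)*4=52 best=105 → r--
[1,4] min(17,10)*3=30 best=105 → r--
[1,3] min(17,2)*2=4 best=105 → r--

r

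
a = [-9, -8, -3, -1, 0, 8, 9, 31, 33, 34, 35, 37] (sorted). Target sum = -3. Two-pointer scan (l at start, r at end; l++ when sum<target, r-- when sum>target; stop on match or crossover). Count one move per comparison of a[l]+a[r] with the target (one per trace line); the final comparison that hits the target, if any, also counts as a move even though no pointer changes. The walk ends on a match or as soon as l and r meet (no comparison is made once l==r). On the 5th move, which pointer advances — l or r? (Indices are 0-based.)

r

[0,11] -9+37=28 >-3 → r--
[0,10] -9+35=26 >-3 → r--
[0,9] -9+34=25 >-3 → r--
[0,8] -9+33=24 >-3 → r--
[0,7] -9+31=22 >-3 → r--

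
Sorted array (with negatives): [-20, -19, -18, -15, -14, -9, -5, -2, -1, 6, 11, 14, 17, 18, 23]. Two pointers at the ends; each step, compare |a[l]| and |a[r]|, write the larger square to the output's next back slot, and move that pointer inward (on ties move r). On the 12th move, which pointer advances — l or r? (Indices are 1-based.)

r

l=1 r=15: |-20|<=|23| out[15]=529, r--
l=1 r=14: |-20|>|18| out[14]=400, l++
l=2 r=14: |-19|>|18| out[13]=361, l++
l=3 r=14: |-18|<=|18| out[12]=324, r--
l=3 r=13: |-18|>|17| out[11]=324, l++
l=4 r=13: |-15|<=|17| out[10]=289, r--
l=4 r=12: |-15|>|14| out[9]=225, l++
l=5 r=12: |-14|<=|14| out[8]=196, r--
l=5 r=11: |-14|>|11| out[7]=196, l++
l=6 r=11: |-9|<=|11| out[6]=121, r--
l=6 r=10: |-9|>|6| out[5]=81, l++
l=7 r=10: |-5|<=|6| out[4]=36, r--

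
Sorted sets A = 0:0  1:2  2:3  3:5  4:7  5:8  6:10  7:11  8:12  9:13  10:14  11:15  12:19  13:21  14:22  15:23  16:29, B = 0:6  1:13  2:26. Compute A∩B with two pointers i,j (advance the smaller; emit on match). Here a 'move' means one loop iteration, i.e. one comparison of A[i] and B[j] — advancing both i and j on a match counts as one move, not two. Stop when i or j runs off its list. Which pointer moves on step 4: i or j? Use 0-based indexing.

i

i=0 j=0: 0<6, i++
i=1 j=0: 2<6, i++
i=2 j=0: 3<6, i++
i=3 j=0: 5<6, i++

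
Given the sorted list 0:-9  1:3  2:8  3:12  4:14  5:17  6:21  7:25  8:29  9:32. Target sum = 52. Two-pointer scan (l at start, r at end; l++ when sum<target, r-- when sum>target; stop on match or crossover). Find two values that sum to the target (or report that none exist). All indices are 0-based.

no pair

[0,9] -9+32=23 <52 → l++
[1,9] 3+32=35 <52 → l++
[2,9] 8+32=40 <52 → l++
[3,9] 12+32=44 <52 → l++
[4,9] 14+32=46 <52 → l++
[5,9] 17+32=49 <52 → l++
[6,9] 21+32=53 >52 → r--
[6,8] 21+29=50 <52 → l++
[7,8] 25+29=54 >52 → r--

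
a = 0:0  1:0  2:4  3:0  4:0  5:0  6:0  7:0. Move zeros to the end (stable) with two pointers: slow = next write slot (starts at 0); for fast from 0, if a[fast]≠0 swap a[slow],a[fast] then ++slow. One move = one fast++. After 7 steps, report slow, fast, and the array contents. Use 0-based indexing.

slow=1, fast=7, a=[4, 0, 0, 0, 0, 0, 0, 0]

slow=0 fast=0: a[fast]=0, fast++
slow=0 fast=1: a[fast]=0, fast++
slow=0 fast=2: a[fast]=4≠0 swap→a[0]=4, slow++,fast++
slow=1 fast=3: a[fast]=0, fast++
slow=1 fast=4: a[fast]=0, fast++
slow=1 fast=5: a[fast]=0, fast++
slow=1 fast=6: a[fast]=0, fast++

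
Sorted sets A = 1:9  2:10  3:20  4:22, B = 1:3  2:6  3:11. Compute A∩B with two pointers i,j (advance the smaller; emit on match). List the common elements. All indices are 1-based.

intersection = []

[i=1,j=1] 9>3 → j++
[i=1,j=2] 9>6 → j++
[i=1,j=3] 9<11 → i++
[i=2,j=3] 10<11 → i++
[i=3,j=3] 20>11 → j++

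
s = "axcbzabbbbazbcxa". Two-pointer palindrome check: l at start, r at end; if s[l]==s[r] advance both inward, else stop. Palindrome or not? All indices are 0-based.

palindrome

[0,15] 'a'=='a' → l++,r--
[1,14] 'x'=='x' → l++,r--
[2,13] 'c'=='c' → l++,r--
[3,12] 'b'=='b' → l++,r--
[4,11] 'z'=='z' → l++,r--
[5,10] 'a'=='a' → l++,r--
[6,9] 'b'=='b' → l++,r--
[7,8] 'b'=='b' → l++,r--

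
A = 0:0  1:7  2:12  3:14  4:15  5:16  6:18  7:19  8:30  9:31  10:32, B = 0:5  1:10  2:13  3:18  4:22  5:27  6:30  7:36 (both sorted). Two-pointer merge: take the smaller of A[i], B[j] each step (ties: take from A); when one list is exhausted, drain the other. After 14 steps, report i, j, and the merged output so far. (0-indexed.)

i=0 j=0: A[i]=0<=B[j]=5 take 0, i++
i=1 j=0: A[i]=7>B[j]=5 take 5, j++
i=1 j=1: A[i]=7<=B[j]=10 take 7, i++
i=2 j=1: A[i]=12>B[j]=10 take 10, j++
i=2 j=2: A[i]=12<=B[j]=13 take 12, i++
i=3 j=2: A[i]=14>B[j]=13 take 13, j++
i=3 j=3: A[i]=14<=B[j]=18 take 14, i++
i=4 j=3: A[i]=15<=B[j]=18 take 15, i++
i=5 j=3: A[i]=16<=B[j]=18 take 16, i++
i=6 j=3: A[i]=18<=B[j]=18 take 18, i++
i=7 j=3: A[i]=19>B[j]=18 take 18, j++
i=7 j=4: A[i]=19<=B[j]=22 take 19, i++
i=8 j=4: A[i]=30>B[j]=22 take 22, j++
i=8 j=5: A[i]=30>B[j]=27 take 27, j++

i=8, j=6, merged so far=[0, 5, 7, 10, 12, 13, 14, 15, 16, 18, 18, 19, 22, 27]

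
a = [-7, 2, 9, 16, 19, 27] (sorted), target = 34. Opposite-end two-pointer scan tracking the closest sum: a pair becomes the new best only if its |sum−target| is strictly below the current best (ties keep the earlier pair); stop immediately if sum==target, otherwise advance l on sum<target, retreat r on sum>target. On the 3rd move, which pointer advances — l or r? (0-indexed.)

[0,5] -7+27=20 d=14 * → l++
[1,5] 2+27=29 d=5 * → l++
[2,5] 9+27=36 d=2 * → r--

r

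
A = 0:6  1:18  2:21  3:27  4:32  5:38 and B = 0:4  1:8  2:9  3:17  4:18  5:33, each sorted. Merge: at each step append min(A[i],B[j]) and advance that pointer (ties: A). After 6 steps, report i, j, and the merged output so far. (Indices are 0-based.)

i=2, j=4, merged so far=[4, 6, 8, 9, 17, 18]

i=0 j=0: A[i]=6>B[j]=4 take 4, j++
i=0 j=1: A[i]=6<=B[j]=8 take 6, i++
i=1 j=1: A[i]=18>B[j]=8 take 8, j++
i=1 j=2: A[i]=18>B[j]=9 take 9, j++
i=1 j=3: A[i]=18>B[j]=17 take 17, j++
i=1 j=4: A[i]=18<=B[j]=18 take 18, i++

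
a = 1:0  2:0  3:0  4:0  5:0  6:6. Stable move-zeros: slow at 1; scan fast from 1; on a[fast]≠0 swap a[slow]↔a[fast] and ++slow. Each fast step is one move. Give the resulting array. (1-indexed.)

[6, 0, 0, 0, 0, 0]

(s=1,f=1) a[fast]=0 → fast++
(s=1,f=2) a[fast]=0 → fast++
(s=1,f=3) a[fast]=0 → fast++
(s=1,f=4) a[fast]=0 → fast++
(s=1,f=5) a[fast]=0 → fast++
(s=1,f=6) a[fast]=6≠0 swap→a[1]=6 → slow++,fast++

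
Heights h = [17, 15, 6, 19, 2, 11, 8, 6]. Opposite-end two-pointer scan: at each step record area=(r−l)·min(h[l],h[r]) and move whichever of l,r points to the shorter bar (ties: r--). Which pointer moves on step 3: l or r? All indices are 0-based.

[0,7] min(17,6)*7=42 best=42 * → r--
[0,6] min(17,8)*6=48 best=48 * → r--
[0,5] min(17,11)*5=55 best=55 * → r--

r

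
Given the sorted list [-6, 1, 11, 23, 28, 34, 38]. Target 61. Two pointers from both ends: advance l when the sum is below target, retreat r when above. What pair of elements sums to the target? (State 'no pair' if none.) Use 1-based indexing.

[1,7] -6+38=32 <61 → l++
[2,7] 1+38=39 <61 → l++
[3,7] 11+38=49 <61 → l++
[4,7] 23+38=61 → found

(23, 38)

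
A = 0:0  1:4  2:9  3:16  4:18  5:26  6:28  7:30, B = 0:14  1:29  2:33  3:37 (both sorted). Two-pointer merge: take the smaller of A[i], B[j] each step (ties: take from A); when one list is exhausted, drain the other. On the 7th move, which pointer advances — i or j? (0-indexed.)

i

i=0 j=0: A[i]=0<=B[j]=14 take 0, i++
i=1 j=0: A[i]=4<=B[j]=14 take 4, i++
i=2 j=0: A[i]=9<=B[j]=14 take 9, i++
i=3 j=0: A[i]=16>B[j]=14 take 14, j++
i=3 j=1: A[i]=16<=B[j]=29 take 16, i++
i=4 j=1: A[i]=18<=B[j]=29 take 18, i++
i=5 j=1: A[i]=26<=B[j]=29 take 26, i++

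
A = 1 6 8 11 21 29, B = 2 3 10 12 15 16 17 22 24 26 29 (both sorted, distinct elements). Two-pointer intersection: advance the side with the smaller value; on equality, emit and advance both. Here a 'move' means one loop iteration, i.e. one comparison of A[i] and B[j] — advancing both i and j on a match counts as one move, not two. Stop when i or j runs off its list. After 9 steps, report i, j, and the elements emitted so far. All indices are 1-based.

i=5, j=6, emitted=[]

i=1 j=1: 1<2, i++
i=2 j=1: 6>2, j++
i=2 j=2: 6>3, j++
i=2 j=3: 6<10, i++
i=3 j=3: 8<10, i++
i=4 j=3: 11>10, j++
i=4 j=4: 11<12, i++
i=5 j=4: 21>12, j++
i=5 j=5: 21>15, j++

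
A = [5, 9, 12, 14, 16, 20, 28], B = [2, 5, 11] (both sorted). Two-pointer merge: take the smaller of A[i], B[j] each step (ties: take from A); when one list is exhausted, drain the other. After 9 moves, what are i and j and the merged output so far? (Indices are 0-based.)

i=6, j=3, merged so far=[2, 5, 5, 9, 11, 12, 14, 16, 20]

i=0 j=0: A[i]=5>B[j]=2 take 2, j++
i=0 j=1: A[i]=5<=B[j]=5 take 5, i++
i=1 j=1: A[i]=9>B[j]=5 take 5, j++
i=1 j=2: A[i]=9<=B[j]=11 take 9, i++
i=2 j=2: A[i]=12>B[j]=11 take 11, j++
i=2 j=3: B done, take A[i]=12, i++
i=3 j=3: B done, take A[i]=14, i++
i=4 j=3: B done, take A[i]=16, i++
i=5 j=3: B done, take A[i]=20, i++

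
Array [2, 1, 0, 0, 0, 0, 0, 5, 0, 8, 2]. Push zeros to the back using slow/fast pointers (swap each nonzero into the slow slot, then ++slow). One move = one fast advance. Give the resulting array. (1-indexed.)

[2, 1, 5, 8, 2, 0, 0, 0, 0, 0, 0]

slow=1 fast=1: a[fast]=2≠0 swap→a[1]=2, slow++,fast++
slow=2 fast=2: a[fast]=1≠0 swap→a[2]=1, slow++,fast++
slow=3 fast=3: a[fast]=0, fast++
slow=3 fast=4: a[fast]=0, fast++
slow=3 fast=5: a[fast]=0, fast++
slow=3 fast=6: a[fast]=0, fast++
slow=3 fast=7: a[fast]=0, fast++
slow=3 fast=8: a[fast]=5≠0 swap→a[3]=5, slow++,fast++
slow=4 fast=9: a[fast]=0, fast++
slow=4 fast=10: a[fast]=8≠0 swap→a[4]=8, slow++,fast++
slow=5 fast=11: a[fast]=2≠0 swap→a[5]=2, slow++,fast++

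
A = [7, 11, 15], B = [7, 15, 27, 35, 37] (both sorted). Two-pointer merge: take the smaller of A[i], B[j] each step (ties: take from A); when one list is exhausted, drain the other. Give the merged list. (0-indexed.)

[7, 7, 11, 15, 15, 27, 35, 37]

i=0 j=0: A[i]=7<=B[j]=7 take 7, i++
i=1 j=0: A[i]=11>B[j]=7 take 7, j++
i=1 j=1: A[i]=11<=B[j]=15 take 11, i++
i=2 j=1: A[i]=15<=B[j]=15 take 15, i++
i=3 j=1: A done, take B[j]=15, j++
i=3 j=2: A done, take B[j]=27, j++
i=3 j=3: A done, take B[j]=35, j++
i=3 j=4: A done, take B[j]=37, j++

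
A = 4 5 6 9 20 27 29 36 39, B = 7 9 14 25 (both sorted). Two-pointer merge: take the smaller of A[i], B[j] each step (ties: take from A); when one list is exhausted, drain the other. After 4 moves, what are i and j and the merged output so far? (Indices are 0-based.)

i=3, j=1, merged so far=[4, 5, 6, 7]

[i=0,j=0] A[i]=4<=B[j]=7 take 4 → i++
[i=1,j=0] A[i]=5<=B[j]=7 take 5 → i++
[i=2,j=0] A[i]=6<=B[j]=7 take 6 → i++
[i=3,j=0] A[i]=9>B[j]=7 take 7 → j++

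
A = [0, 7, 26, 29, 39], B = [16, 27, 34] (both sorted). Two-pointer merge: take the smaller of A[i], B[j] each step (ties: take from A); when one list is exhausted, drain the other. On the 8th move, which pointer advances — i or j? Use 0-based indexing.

i

i=0 j=0: A[i]=0<=B[j]=16 take 0, i++
i=1 j=0: A[i]=7<=B[j]=16 take 7, i++
i=2 j=0: A[i]=26>B[j]=16 take 16, j++
i=2 j=1: A[i]=26<=B[j]=27 take 26, i++
i=3 j=1: A[i]=29>B[j]=27 take 27, j++
i=3 j=2: A[i]=29<=B[j]=34 take 29, i++
i=4 j=2: A[i]=39>B[j]=34 take 34, j++
i=4 j=3: B done, take A[i]=39, i++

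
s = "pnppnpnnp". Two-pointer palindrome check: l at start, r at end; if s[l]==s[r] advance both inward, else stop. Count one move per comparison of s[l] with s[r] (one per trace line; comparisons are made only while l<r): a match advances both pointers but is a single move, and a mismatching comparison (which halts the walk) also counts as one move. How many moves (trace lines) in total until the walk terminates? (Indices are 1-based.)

3 moves

[1,9] 'p'=='p' → l++,r--
[2,8] 'n'=='n' → l++,r--
[3,7] 'p'!='n' → stop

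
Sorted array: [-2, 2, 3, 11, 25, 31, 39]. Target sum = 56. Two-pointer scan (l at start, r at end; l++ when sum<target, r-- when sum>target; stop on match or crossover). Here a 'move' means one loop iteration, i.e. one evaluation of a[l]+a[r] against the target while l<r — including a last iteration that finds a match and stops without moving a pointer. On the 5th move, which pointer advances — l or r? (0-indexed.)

[0,6] -2+39=37 <56 → l++
[1,6] 2+39=41 <56 → l++
[2,6] 3+39=42 <56 → l++
[3,6] 11+39=50 <56 → l++
[4,6] 25+39=64 >56 → r--

r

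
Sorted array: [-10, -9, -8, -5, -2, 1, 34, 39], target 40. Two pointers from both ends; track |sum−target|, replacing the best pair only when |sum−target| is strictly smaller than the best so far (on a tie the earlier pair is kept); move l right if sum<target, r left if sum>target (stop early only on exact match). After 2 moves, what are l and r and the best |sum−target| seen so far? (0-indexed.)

l=2, r=7, best |Δ|=10

[0,7] -10+39=29 d=11 * → l++
[1,7] -9+39=30 d=10 * → l++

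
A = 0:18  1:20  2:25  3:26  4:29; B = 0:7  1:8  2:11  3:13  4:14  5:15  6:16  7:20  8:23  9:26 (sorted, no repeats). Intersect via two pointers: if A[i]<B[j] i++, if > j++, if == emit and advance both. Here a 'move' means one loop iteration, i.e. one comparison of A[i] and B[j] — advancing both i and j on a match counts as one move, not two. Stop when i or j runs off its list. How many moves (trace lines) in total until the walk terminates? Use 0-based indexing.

12 moves

[i=0,j=0] 18>7 → j++
[i=0,j=1] 18>8 → j++
[i=0,j=2] 18>11 → j++
[i=0,j=3] 18>13 → j++
[i=0,j=4] 18>14 → j++
[i=0,j=5] 18>15 → j++
[i=0,j=6] 18>16 → j++
[i=0,j=7] 18<20 → i++
[i=1,j=7] 20==20 emit → i++,j++
[i=2,j=8] 25>23 → j++
[i=2,j=9] 25<26 → i++
[i=3,j=9] 26==26 emit → i++,j++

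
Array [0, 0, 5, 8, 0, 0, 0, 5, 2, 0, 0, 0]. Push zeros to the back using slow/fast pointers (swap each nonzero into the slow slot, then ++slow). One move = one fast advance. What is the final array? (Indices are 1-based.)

slow=1 fast=1: a[fast]=0, fast++
slow=1 fast=2: a[fast]=0, fast++
slow=1 fast=3: a[fast]=5≠0 swap→a[1]=5, slow++,fast++
slow=2 fast=4: a[fast]=8≠0 swap→a[2]=8, slow++,fast++
slow=3 fast=5: a[fast]=0, fast++
slow=3 fast=6: a[fast]=0, fast++
slow=3 fast=7: a[fast]=0, fast++
slow=3 fast=8: a[fast]=5≠0 swap→a[3]=5, slow++,fast++
slow=4 fast=9: a[fast]=2≠0 swap→a[4]=2, slow++,fast++
slow=5 fast=10: a[fast]=0, fast++
slow=5 fast=11: a[fast]=0, fast++
slow=5 fast=12: a[fast]=0, fast++

[5, 8, 5, 2, 0, 0, 0, 0, 0, 0, 0, 0]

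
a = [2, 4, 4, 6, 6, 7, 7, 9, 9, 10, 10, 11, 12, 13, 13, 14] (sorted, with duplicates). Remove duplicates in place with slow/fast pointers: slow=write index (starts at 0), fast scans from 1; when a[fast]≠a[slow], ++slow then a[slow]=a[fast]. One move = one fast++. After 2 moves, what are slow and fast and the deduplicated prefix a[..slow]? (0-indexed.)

slow=1, fast=3, prefix=[2, 4]

(s=0,f=1) a[fast]=4≠a[slow]=2 write a[1]=4 → slow++,fast++
(s=1,f=2) a[fast]=4=a[slow] dup → fast++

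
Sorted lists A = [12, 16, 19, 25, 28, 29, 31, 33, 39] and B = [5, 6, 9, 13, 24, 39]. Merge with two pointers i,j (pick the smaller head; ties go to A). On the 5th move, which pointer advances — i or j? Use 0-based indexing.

j

[i=0,j=0] A[i]=12>B[j]=5 take 5 → j++
[i=0,j=1] A[i]=12>B[j]=6 take 6 → j++
[i=0,j=2] A[i]=12>B[j]=9 take 9 → j++
[i=0,j=3] A[i]=12<=B[j]=13 take 12 → i++
[i=1,j=3] A[i]=16>B[j]=13 take 13 → j++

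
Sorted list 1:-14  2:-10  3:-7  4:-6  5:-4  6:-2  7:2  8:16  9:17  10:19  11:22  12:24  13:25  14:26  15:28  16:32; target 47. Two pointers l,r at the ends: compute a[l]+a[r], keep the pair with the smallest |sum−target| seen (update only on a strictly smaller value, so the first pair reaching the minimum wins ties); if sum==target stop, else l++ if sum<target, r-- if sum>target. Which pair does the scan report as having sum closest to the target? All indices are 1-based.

[1,16] -14+32=18 d=29 * → l++
[2,16] -10+32=22 d=25 * → l++
[3,16] -7+32=25 d=22 * → l++
[4,16] -6+32=26 d=21 * → l++
[5,16] -4+32=28 d=19 * → l++
[6,16] -2+32=30 d=17 * → l++
[7,16] 2+32=34 d=13 * → l++
[8,16] 16+32=48 d=1 * → r--
[8,15] 16+28=44 d=3 → l++
[9,15] 17+28=45 d=2 → l++
[10,15] 19+28=47 d=0 * → stop

pair (19, 28) with sum 47 (|Δ|=0)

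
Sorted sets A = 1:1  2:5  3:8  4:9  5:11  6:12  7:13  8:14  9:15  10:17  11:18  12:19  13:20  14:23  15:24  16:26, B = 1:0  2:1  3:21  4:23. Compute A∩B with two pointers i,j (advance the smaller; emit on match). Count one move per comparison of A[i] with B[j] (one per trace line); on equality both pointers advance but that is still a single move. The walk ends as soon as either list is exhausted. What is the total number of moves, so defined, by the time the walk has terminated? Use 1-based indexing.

16 moves

[i=1,j=1] 1>0 → j++
[i=1,j=2] 1==1 emit → i++,j++
[i=2,j=3] 5<21 → i++
[i=3,j=3] 8<21 → i++
[i=4,j=3] 9<21 → i++
[i=5,j=3] 11<21 → i++
[i=6,j=3] 12<21 → i++
[i=7,j=3] 13<21 → i++
[i=8,j=3] 14<21 → i++
[i=9,j=3] 15<21 → i++
[i=10,j=3] 17<21 → i++
[i=11,j=3] 18<21 → i++
[i=12,j=3] 19<21 → i++
[i=13,j=3] 20<21 → i++
[i=14,j=3] 23>21 → j++
[i=14,j=4] 23==23 emit → i++,j++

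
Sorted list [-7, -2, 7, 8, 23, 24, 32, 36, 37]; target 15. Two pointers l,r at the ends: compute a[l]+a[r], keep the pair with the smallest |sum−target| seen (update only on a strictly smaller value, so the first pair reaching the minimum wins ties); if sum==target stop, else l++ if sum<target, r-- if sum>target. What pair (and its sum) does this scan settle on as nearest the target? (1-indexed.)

[1,9] -7+37=30 d=15 * → r--
[1,8] -7+36=29 d=14 * → r--
[1,7] -7+32=25 d=10 * → r--
[1,6] -7+24=17 d=2 * → r--
[1,5] -7+23=16 d=1 * → r--
[1,4] -7+8=1 d=14 → l++
[2,4] -2+8=6 d=9 → l++
[3,4] 7+8=15 d=0 * → stop

pair (7, 8) with sum 15 (|Δ|=0)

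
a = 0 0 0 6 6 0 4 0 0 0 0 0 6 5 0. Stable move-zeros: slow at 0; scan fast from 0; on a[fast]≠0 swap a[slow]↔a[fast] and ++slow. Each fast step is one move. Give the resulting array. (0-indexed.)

[6, 6, 4, 6, 5, 0, 0, 0, 0, 0, 0, 0, 0, 0, 0]

slow=0 fast=0: a[fast]=0, fast++
slow=0 fast=1: a[fast]=0, fast++
slow=0 fast=2: a[fast]=0, fast++
slow=0 fast=3: a[fast]=6≠0 swap→a[0]=6, slow++,fast++
slow=1 fast=4: a[fast]=6≠0 swap→a[1]=6, slow++,fast++
slow=2 fast=5: a[fast]=0, fast++
slow=2 fast=6: a[fast]=4≠0 swap→a[2]=4, slow++,fast++
slow=3 fast=7: a[fast]=0, fast++
slow=3 fast=8: a[fast]=0, fast++
slow=3 fast=9: a[fast]=0, fast++
slow=3 fast=10: a[fast]=0, fast++
slow=3 fast=11: a[fast]=0, fast++
slow=3 fast=12: a[fast]=6≠0 swap→a[3]=6, slow++,fast++
slow=4 fast=13: a[fast]=5≠0 swap→a[4]=5, slow++,fast++
slow=5 fast=14: a[fast]=0, fast++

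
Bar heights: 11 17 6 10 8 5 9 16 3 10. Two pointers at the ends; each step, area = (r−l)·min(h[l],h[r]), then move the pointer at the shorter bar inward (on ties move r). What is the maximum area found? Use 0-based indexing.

max area = 96

l=0 r=9: min(11,10)*9=90 best=90 *, r--
l=0 r=8: min(11,3)*8=24 best=90, r--
l=0 r=7: min(11,16)*7=77 best=90, l++
l=1 r=7: min(17,16)*6=96 best=96 *, r--
l=1 r=6: min(17,9)*5=45 best=96, r--
l=1 r=5: min(17,5)*4=20 best=96, r--
l=1 r=4: min(17,8)*3=24 best=96, r--
l=1 r=3: min(17,10)*2=20 best=96, r--
l=1 r=2: min(17,6)*1=6 best=96, r--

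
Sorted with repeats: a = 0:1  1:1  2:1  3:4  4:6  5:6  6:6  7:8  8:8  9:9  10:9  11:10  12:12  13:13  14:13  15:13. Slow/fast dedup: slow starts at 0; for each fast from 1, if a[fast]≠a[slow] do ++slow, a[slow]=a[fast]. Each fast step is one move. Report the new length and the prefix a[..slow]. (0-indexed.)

length 8; prefix = [1, 4, 6, 8, 9, 10, 12, 13]

(s=0,f=1) a[fast]=1=a[slow] dup → fast++
(s=0,f=2) a[fast]=1=a[slow] dup → fast++
(s=0,f=3) a[fast]=4≠a[slow]=1 write a[1]=4 → slow++,fast++
(s=1,f=4) a[fast]=6≠a[slow]=4 write a[2]=6 → slow++,fast++
(s=2,f=5) a[fast]=6=a[slow] dup → fast++
(s=2,f=6) a[fast]=6=a[slow] dup → fast++
(s=2,f=7) a[fast]=8≠a[slow]=6 write a[3]=8 → slow++,fast++
(s=3,f=8) a[fast]=8=a[slow] dup → fast++
(s=3,f=9) a[fast]=9≠a[slow]=8 write a[4]=9 → slow++,fast++
(s=4,f=10) a[fast]=9=a[slow] dup → fast++
(s=4,f=11) a[fast]=10≠a[slow]=9 write a[5]=10 → slow++,fast++
(s=5,f=12) a[fast]=12≠a[slow]=10 write a[6]=12 → slow++,fast++
(s=6,f=13) a[fast]=13≠a[slow]=12 write a[7]=13 → slow++,fast++
(s=7,f=14) a[fast]=13=a[slow] dup → fast++
(s=7,f=15) a[fast]=13=a[slow] dup → fast++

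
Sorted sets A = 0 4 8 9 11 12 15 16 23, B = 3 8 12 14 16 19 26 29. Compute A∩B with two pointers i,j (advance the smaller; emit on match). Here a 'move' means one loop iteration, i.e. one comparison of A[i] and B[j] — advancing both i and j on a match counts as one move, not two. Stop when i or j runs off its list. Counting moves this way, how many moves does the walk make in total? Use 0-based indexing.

[i=0,j=0] 0<3 → i++
[i=1,j=0] 4>3 → j++
[i=1,j=1] 4<8 → i++
[i=2,j=1] 8==8 emit → i++,j++
[i=3,j=2] 9<12 → i++
[i=4,j=2] 11<12 → i++
[i=5,j=2] 12==12 emit → i++,j++
[i=6,j=3] 15>14 → j++
[i=6,j=4] 15<16 → i++
[i=7,j=4] 16==16 emit → i++,j++
[i=8,j=5] 23>19 → j++
[i=8,j=6] 23<26 → i++

12 moves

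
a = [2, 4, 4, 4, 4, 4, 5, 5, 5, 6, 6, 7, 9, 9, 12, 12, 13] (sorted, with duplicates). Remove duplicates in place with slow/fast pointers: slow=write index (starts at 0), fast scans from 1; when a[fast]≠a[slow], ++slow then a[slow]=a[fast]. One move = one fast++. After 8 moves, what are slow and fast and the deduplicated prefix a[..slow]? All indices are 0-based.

(s=0,f=1) a[fast]=4≠a[slow]=2 write a[1]=4 → slow++,fast++
(s=1,f=2) a[fast]=4=a[slow] dup → fast++
(s=1,f=3) a[fast]=4=a[slow] dup → fast++
(s=1,f=4) a[fast]=4=a[slow] dup → fast++
(s=1,f=5) a[fast]=4=a[slow] dup → fast++
(s=1,f=6) a[fast]=5≠a[slow]=4 write a[2]=5 → slow++,fast++
(s=2,f=7) a[fast]=5=a[slow] dup → fast++
(s=2,f=8) a[fast]=5=a[slow] dup → fast++

slow=2, fast=9, prefix=[2, 4, 5]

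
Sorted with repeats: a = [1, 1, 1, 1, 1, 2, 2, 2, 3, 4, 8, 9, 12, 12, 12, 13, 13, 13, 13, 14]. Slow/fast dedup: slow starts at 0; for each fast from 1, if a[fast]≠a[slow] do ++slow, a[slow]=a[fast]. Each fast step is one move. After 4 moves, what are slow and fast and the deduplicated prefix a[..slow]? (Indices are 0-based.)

slow=0, fast=5, prefix=[1]

(s=0,f=1) a[fast]=1=a[slow] dup → fast++
(s=0,f=2) a[fast]=1=a[slow] dup → fast++
(s=0,f=3) a[fast]=1=a[slow] dup → fast++
(s=0,f=4) a[fast]=1=a[slow] dup → fast++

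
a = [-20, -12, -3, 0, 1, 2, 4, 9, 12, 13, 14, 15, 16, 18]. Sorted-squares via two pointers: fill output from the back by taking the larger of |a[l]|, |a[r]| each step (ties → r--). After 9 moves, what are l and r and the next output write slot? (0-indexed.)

l=2, r=6, next write slot=4

l=0 r=13: |-20|>|18| out[13]=400, l++
l=1 r=13: |-12|<=|18| out[12]=324, r--
l=1 r=12: |-12|<=|16| out[11]=256, r--
l=1 r=11: |-12|<=|15| out[10]=225, r--
l=1 r=10: |-12|<=|14| out[9]=196, r--
l=1 r=9: |-12|<=|13| out[8]=169, r--
l=1 r=8: |-12|<=|12| out[7]=144, r--
l=1 r=7: |-12|>|9| out[6]=144, l++
l=2 r=7: |-3|<=|9| out[5]=81, r--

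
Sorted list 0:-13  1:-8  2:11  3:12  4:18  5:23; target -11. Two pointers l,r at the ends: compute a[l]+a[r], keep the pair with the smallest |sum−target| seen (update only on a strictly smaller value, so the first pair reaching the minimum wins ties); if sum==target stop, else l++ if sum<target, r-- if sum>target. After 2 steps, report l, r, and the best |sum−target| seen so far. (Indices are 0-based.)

l=0 r=5: -13+23=10 d=21 *, r--
l=0 r=4: -13+18=5 d=16 *, r--

l=0, r=3, best |Δ|=16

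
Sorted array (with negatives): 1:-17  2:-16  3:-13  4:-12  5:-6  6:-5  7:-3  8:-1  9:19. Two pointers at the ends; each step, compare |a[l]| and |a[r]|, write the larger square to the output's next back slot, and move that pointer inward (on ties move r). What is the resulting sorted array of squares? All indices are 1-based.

[1, 9, 25, 36, 144, 169, 256, 289, 361]

l=1 r=9: |-17|<=|19| out[9]=361, r--
l=1 r=8: |-17|>|-1| out[8]=289, l++
l=2 r=8: |-16|>|-1| out[7]=256, l++
l=3 r=8: |-13|>|-1| out[6]=169, l++
l=4 r=8: |-12|>|-1| out[5]=144, l++
l=5 r=8: |-6|>|-1| out[4]=36, l++
l=6 r=8: |-5|>|-1| out[3]=25, l++
l=7 r=8: |-3|>|-1| out[2]=9, l++
l=8 r=8: |-1|<=|-1| out[1]=1, r--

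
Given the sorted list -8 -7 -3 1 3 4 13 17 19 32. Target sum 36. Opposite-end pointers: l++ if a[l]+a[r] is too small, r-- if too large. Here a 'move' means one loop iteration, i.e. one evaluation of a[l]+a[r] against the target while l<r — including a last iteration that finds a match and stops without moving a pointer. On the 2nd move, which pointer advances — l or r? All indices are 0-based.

[0,9] -8+32=24 <36 → l++
[1,9] -7+32=25 <36 → l++

l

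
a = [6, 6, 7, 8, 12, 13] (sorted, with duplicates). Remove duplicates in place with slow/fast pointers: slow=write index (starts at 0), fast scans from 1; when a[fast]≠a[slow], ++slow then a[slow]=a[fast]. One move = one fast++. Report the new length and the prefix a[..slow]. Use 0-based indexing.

length 5; prefix = [6, 7, 8, 12, 13]

(s=0,f=1) a[fast]=6=a[slow] dup → fast++
(s=0,f=2) a[fast]=7≠a[slow]=6 write a[1]=7 → slow++,fast++
(s=1,f=3) a[fast]=8≠a[slow]=7 write a[2]=8 → slow++,fast++
(s=2,f=4) a[fast]=12≠a[slow]=8 write a[3]=12 → slow++,fast++
(s=3,f=5) a[fast]=13≠a[slow]=12 write a[4]=13 → slow++,fast++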